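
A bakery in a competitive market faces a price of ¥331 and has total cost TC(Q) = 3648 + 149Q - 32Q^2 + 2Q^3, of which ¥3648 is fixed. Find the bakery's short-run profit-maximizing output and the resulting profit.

AVC = 149 - 32Q + 2Q^2 has its minimum ¥21 at Q = 8; price ¥331 clears that bar, so the firm operates.
MC = 149 - 64Q + 6Q^2. Setting P = MC and taking the root on the rising branch gives Q* = 13.
TR = 331·13 = 4303. TC = 3648 + 923 = 4571. Profit = 4303 − 4571 = -¥268.
That loss of ¥268 beats the ¥3648 the firm would lose by shutting down; producing recovers ¥3380 of fixed cost.

Profit = -¥268 at Q = 13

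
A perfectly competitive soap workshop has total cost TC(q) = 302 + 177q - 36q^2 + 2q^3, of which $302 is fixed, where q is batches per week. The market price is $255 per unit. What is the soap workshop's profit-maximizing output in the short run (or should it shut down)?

Produce at q = 13

Strip out fixed cost: VC = 177q - 36q^2 + 2q^3. Then AVC = 177 - 36q + 2q^2 and MC = 177 - 72q + 6q^2.
The AVC parabola has its vertex at q = 36/4 = 9, where AVC = 177 - 36·9 + 2·9^2 = $15.
P = $255 exceeds min AVC = $15, so the firm stays open.
P = MC gives -78 - 72q + 6q^2 = 0, with roots -1 and 13. Take the larger (rising MC): q* = 13.
Check: AVC at q = 13 is $47 ≤ P, so revenue covers variable cost.
Profit = P·q − TC = 255·13 − 913 = $2402.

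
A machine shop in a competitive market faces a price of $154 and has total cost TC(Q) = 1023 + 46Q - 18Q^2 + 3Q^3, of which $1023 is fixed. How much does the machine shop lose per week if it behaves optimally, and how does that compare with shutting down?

Profit = -$375 at Q = 6

AVC = 46 - 18Q + 3Q^2 has its minimum $19 at Q = 3; price $154 clears that bar, so the firm operates.
MC = 46 - 36Q + 9Q^2. Setting P = MC and taking the root on the rising branch gives Q* = 6.
TR = 154·6 = 924. TC = 1023 + 276 = 1299. Profit = 924 − 1299 = -$375.
Shutting down would mean losing the fixed cost of $1023, so operating at a loss of $375 is better by $648.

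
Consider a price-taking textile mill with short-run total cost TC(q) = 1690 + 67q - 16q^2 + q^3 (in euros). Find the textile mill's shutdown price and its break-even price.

Shutdown price = min AVC. AVC = 67 - 16q + q^2, with vertex at q = 8 and minimum €3.
ATC = 1690/q + 67 - 16q + q^2. Setting dATC/dq = −1690/q^2 − 16 + 2q = 0 gives q = 13 (since 2·13^3 − 16·13^2 = 1690).
min ATC = 1690/13 + 67 − 16·13 + 13^2 = €158. That is the break-even price.
Between these two prices the firm operates at a loss; above €158 it earns a profit.

Shutdown price = €3; break-even price = €158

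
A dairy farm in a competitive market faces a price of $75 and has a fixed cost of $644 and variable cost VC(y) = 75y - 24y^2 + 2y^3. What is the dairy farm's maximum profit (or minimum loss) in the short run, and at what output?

AVC = 75 - 24y + 2y^2 has its minimum $3 at y = 6; price $75 clears that bar, so the firm operates.
MC = 75 - 48y + 6y^2. Setting P = MC and taking the root on the rising branch gives y* = 8.
TR = 75·8 = 600. TC = 644 + 88 = 732. Profit = 600 − 732 = -$132.
Shutting down would mean losing the fixed cost of $644, so operating at a loss of $132 is better by $512.

Profit = -$132 at y = 8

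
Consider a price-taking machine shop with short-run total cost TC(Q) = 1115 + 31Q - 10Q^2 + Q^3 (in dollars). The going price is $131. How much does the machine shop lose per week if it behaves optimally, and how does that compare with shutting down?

AVC = 31 - 10Q + Q^2 has its minimum $6 at Q = 5; price $131 clears that bar, so the firm operates.
MC = 31 - 20Q + 3Q^2. Setting P = MC and taking the root on the rising branch gives Q* = 10.
TR = 131·10 = 1310. TC = 1115 + 310 = 1425. Profit = 1310 − 1425 = -$115.
Shutting down would mean losing the fixed cost of $1115, so operating at a loss of $115 is better by $1000.

Profit = -$115 at Q = 10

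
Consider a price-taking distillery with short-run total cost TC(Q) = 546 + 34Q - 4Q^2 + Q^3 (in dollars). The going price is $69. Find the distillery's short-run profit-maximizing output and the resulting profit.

AVC = 34 - 4Q + Q^2; min AVC = $30 at Q = 2. Since P = $69 ≥ min AVC, the firm produces.
MC = 34 - 8Q + 3Q^2. Setting P = MC and taking the root on the rising branch gives Q* = 5.
TR = 69·5 = 345. TC = 546 + 195 = 741. Profit = 345 − 741 = -$396.
Shutting down would mean losing the fixed cost of $546, so operating at a loss of $396 is better by $150.

Profit = -$396 at Q = 5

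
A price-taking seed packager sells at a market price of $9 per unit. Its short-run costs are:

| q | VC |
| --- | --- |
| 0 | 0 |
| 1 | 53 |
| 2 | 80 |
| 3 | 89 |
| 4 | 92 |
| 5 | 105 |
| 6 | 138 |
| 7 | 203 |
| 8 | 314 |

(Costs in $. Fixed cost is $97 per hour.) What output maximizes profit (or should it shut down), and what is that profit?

q = 0 (shut down); profit = -$97

Tabulate TR − TC: q=0: -97; q=1: -141; q=2: -159; q=3: -159; q=4: -153; q=5: -157; q=6: -181; q=7: -237; q=8: -339.
Profit is highest at q = 0. Equivalently, the lowest AVC in the table is 105/5 ≈ $21 at q = 5, and P = $9 falls below it — price never covers variable cost, so the firm shuts down and loses only its fixed cost.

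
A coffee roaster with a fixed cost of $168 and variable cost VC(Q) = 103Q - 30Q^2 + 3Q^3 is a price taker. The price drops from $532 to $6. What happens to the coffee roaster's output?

AVC = 103 - 30Q + 3Q^2, minimized at Q = 5 where min AVC = $28. MC = 103 - 60Q + 9Q^2.
With P = $532 above the shutdown price, P = MC gives Q = 11.
At P = $6 < min AVC = $28, price no longer covers variable cost at any output, so the firm shuts down: Q = 0.

Output falls from 11 to 0 (the firm shuts down)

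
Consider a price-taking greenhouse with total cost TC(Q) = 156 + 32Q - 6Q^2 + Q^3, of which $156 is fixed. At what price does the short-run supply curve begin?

The shutdown price is the minimum of AVC. VC = 32Q - 6Q^2 + Q^3, so AVC = 32 - 6Q + Q^2.
dAVC/dQ = -6 + 2Q = 0 gives Q = 3. min AVC = 32 - 6·3 + 3^2 = 23.
So the shutdown price is $23.

$23 per unit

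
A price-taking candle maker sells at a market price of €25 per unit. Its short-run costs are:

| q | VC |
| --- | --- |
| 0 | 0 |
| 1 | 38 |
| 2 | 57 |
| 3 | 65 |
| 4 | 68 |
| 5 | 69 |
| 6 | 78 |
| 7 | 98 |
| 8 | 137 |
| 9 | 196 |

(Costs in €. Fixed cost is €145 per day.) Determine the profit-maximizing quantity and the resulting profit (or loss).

Compute π = P·q − TC at each output: q=0: -145; q=1: -158; q=2: -152; q=3: -135; q=4: -113; q=5: -89; q=6: -73; q=7: -68; q=8: -82; q=9: -116.
Profit is maximized at q = 7. AVC there is 98/7 = €14 ≤ P, so producing beats shutting down (which would give -€145).

q = 7; profit = -€68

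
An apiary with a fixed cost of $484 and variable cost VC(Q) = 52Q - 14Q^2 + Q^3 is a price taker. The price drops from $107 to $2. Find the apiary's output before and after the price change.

Output falls from 11 to 0 (the firm shuts down)

MC = 52 - 28Q + 3Q^2; the shutdown threshold is min AVC = $3 (at Q = 7).
At P = $107 ≥ min AVC, set P = MC on the rising branch: Q = 11.
At P = $2 < min AVC = $3, price no longer covers variable cost at any output, so the firm shuts down: Q = 0.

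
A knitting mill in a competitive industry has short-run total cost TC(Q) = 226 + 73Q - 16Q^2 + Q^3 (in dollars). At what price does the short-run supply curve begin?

Short-run supply begins at min AVC. From VC = 73Q - 16Q^2 + Q^3, AVC = 73 - 16Q + Q^2.
dAVC/dQ = -16 + 2Q = 0 gives Q = 8. min AVC = 73 - 16·8 + 8^2 = 9.
For P < $9 the firm produces nothing.

$9 per unit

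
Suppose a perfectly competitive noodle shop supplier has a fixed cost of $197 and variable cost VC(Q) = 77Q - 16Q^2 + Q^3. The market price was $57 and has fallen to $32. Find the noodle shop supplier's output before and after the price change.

Output falls from 10 to 9

AVC = 77 - 16Q + Q^2, minimized at Q = 8 where min AVC = $13. MC = 77 - 32Q + 3Q^2.
At P = $57 ≥ min AVC, set P = MC on the rising branch: Q = 10.
At P = $32 ≥ min AVC, set P = MC: Q = 9. The firm stays open but cuts output.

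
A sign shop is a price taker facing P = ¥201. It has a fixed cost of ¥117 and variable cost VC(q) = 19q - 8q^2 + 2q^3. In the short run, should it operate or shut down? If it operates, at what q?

Variable cost is VC = 19q - 8q^2 + 2q^3, so AVC = VC/q = 19 - 8q + 2q^2 and MC = dTC/dq = 19 - 16q + 6q^2.
AVC is minimized where dAVC/dq = -8 + 4q = 0, at q = 2; min AVC = 19 - 8·2 + 2·2^2 = ¥11.
Because ¥201 ≥ ¥11, revenue can cover variable cost; the firm operates.
Set P = MC: 201 = 19 - 16q + 6q^2 → -182 - 16q + 6q^2 = 0. The roots are q = -13/3 and q = 7; the profit-maximizing output is on the rising part of MC, so q* = 7.
Check: AVC at q = 7 is ¥61 ≤ P, so revenue covers variable cost.
Profit = P·q − TC = 201·7 − 544 = ¥863.

Produce at q = 7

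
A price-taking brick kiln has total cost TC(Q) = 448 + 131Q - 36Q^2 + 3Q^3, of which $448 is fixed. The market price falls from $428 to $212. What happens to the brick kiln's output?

Output falls from 11 to 9

AVC = 131 - 36Q + 3Q^2, minimized at Q = 6 where min AVC = $23. MC = 131 - 72Q + 9Q^2.
With P = $428 above the shutdown price, P = MC gives Q = 11.
At P = $212 ≥ min AVC, set P = MC: Q = 9. The firm stays open but cuts output.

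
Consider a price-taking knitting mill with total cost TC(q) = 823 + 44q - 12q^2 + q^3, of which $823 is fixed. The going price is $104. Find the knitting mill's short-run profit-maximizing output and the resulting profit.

AVC = 44 - 12q + q^2 has its minimum $8 at q = 6; price $104 clears that bar, so the firm operates.
MC = 44 - 24q + 3q^2. Setting P = MC and taking the root on the rising branch gives q* = 10.
TR = 104·10 = 1040. TC = 823 + 240 = 1063. Profit = 1040 − 1063 = -$23.
Shutting down would mean losing the fixed cost of $823, so operating at a loss of $23 is better by $800.

Profit = -$23 at q = 10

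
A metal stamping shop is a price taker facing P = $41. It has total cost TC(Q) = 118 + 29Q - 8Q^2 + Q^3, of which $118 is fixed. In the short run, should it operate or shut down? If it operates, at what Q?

Strip out fixed cost: VC = 29Q - 8Q^2 + Q^3. Then AVC = 29 - 8Q + Q^2 and MC = 29 - 16Q + 3Q^2.
AVC hits its minimum where MC = AVC, at Q = 4, giving min AVC = 29 - 8·4 + 4^2 = $13.
P = $41 exceeds min AVC = $13, so the firm stays open.
P = MC gives -12 - 16Q + 3Q^2 = 0, with roots -2/3 and 6. Take the larger (rising MC): Q* = 6.
Check: AVC at Q = 6 is $17 ≤ P, so revenue covers variable cost.
Profit = P·Q − TC = 41·6 − 220 = $26.

Produce at Q = 6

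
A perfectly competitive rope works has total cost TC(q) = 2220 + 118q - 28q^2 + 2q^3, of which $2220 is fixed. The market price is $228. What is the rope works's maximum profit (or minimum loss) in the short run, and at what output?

AVC = 118 - 28q + 2q^2 has its minimum $20 at q = 7; price $228 clears that bar, so the firm operates.
With MC = 118 - 56q + 6q^2, P = MC on the upward-sloping part at q* = 11.
TR = 228·11 = 2508. TC = 2220 + 572 = 2792. Profit = 2508 − 2792 = -$284.
Shutting down would mean losing the fixed cost of $2220, so operating at a loss of $284 is better by $1936.

Profit = -$284 at q = 11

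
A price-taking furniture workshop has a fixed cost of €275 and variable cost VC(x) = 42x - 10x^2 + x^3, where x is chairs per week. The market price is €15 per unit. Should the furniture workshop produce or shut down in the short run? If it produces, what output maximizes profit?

Shut down

Variable cost is VC = 42x - 10x^2 + x^3, so AVC = VC/x = 42 - 10x + x^2 and MC = dTC/dx = 42 - 20x + 3x^2.
AVC hits its minimum where MC = AVC, at x = 5, giving min AVC = 42 - 10·5 + 5^2 = €17.
Since P = €15 < min AVC = €17, price fails to cover variable cost at any output.
The firm minimizes its loss by shutting down and losing only its fixed cost of €275.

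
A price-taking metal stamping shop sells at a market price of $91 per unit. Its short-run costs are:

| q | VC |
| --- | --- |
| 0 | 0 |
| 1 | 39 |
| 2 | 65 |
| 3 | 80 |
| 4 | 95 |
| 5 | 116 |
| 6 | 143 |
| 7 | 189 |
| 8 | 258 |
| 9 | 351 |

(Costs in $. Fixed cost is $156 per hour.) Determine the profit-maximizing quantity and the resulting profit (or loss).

q = 8; profit = $314

Profit at each row (π = 91q − TC): q=0: -156; q=1: -104; q=2: -39; q=3: 37; q=4: 113; q=5: 183; q=6: 247; q=7: 292; q=8: 314; q=9: 312.
Profit is maximized at q = 8. AVC there is 258/8 = $32.25 ≤ P, so producing beats shutting down (which would give -$156).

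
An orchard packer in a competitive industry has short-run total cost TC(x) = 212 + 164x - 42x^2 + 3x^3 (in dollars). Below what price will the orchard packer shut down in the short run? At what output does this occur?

The shutdown price is the minimum of AVC. VC = 164x - 42x^2 + 3x^3, so AVC = 164 - 42x + 3x^2.
At the minimum of AVC, MC = AVC. MC = 164 - 84x + 9x^2; setting MC = AVC gives 6x^2 - 42x = 0, so x = 7. min AVC = 17.
So the shutdown price is $17.

$17 per unit, at x = 7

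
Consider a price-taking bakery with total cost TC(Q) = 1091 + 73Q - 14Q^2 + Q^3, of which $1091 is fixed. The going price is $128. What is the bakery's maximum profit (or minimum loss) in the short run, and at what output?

AVC = 73 - 14Q + Q^2; min AVC = $24 at Q = 7. Since P = $128 ≥ min AVC, the firm produces.
With MC = 73 - 28Q + 3Q^2, P = MC on the upward-sloping part at Q* = 11.
TR = 128·11 = 1408. TC = 1091 + 440 = 1531. Profit = 1408 − 1531 = -$123.
By producing, the firm covers all variable cost plus $968 of fixed cost; shutting down would lose the full $1091.

Profit = -$123 at Q = 11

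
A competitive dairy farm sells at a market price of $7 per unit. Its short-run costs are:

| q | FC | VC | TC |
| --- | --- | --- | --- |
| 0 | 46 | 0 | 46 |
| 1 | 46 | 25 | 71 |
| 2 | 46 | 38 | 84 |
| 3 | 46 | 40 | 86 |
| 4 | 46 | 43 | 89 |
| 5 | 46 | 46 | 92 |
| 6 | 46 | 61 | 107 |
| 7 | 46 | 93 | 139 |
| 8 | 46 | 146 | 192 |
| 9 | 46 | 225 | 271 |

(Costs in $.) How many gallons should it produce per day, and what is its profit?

Compute π = P·q − TC at each output: q=0: -46; q=1: -64; q=2: -70; q=3: -65; q=4: -61; q=5: -57; q=6: -65; q=7: -90; q=8: -136; q=9: -208.
Profit is highest at q = 0. Equivalently, the lowest AVC in the table is 46/5 ≈ $9.20 at q = 5, and P = $7 falls below it — price never covers variable cost, so the firm shuts down and loses only its fixed cost.

q = 0 (shut down); profit = -$46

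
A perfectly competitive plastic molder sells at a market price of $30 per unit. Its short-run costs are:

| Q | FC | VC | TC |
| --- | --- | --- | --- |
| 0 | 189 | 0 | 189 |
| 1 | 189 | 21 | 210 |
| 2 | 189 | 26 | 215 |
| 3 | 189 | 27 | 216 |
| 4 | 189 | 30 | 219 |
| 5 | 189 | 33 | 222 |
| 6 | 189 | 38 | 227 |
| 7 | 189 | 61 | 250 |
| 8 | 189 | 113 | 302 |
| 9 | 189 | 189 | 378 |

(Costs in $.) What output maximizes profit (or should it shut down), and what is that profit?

Q = 7; profit = -$40

Profit at each row (π = 30Q − TC): Q=0: -189; Q=1: -180; Q=2: -155; Q=3: -126; Q=4: -99; Q=5: -72; Q=6: -47; Q=7: -40; Q=8: -62; Q=9: -108.
Profit is maximized at Q = 7. AVC there is 61/7 = $8.71 ≤ P, so producing beats shutting down (which would give -$189).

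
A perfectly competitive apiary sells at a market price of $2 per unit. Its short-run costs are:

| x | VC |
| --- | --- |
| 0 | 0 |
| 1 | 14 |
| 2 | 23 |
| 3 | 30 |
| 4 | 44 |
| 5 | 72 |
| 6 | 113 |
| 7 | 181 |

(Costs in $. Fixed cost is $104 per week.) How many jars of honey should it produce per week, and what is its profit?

Tabulate TR − TC: x=0: -104; x=1: -116; x=2: -123; x=3: -128; x=4: -140; x=5: -166; x=6: -205; x=7: -271.
Profit is highest at x = 0. Equivalently, the lowest AVC in the table is 30/3 ≈ $10 at x = 3, and P = $2 falls below it — price never covers variable cost, so the firm shuts down and loses only its fixed cost.

x = 0 (shut down); profit = -$104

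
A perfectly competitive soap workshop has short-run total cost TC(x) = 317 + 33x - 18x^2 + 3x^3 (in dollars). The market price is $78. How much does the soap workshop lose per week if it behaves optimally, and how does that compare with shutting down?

Profit = -$17 at x = 5

AVC = 33 - 18x + 3x^2 has its minimum $6 at x = 3; price $78 clears that bar, so the firm operates.
MC = 33 - 36x + 9x^2. Setting P = MC and taking the root on the rising branch gives x* = 5.
TR = 78·5 = 390. TC = 317 + 90 = 407. Profit = 390 − 407 = -$17.
Shutting down would mean losing the fixed cost of $317, so operating at a loss of $17 is better by $300.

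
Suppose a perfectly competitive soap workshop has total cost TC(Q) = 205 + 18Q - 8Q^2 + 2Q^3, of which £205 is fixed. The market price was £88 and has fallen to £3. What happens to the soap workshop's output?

AVC = 18 - 8Q + 2Q^2, minimized at Q = 2 where min AVC = £10. MC = 18 - 16Q + 6Q^2.
At P = £88 ≥ min AVC, set P = MC on the rising branch: Q = 5.
At P = £3 < min AVC = £10, price no longer covers variable cost at any output, so the firm shuts down: Q = 0.

Output falls from 5 to 0 (the firm shuts down)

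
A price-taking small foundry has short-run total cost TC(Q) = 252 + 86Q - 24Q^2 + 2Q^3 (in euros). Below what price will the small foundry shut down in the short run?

Short-run supply begins at min AVC. From VC = 86Q - 24Q^2 + 2Q^3, AVC = 86 - 24Q + 2Q^2.
At the minimum of AVC, MC = AVC. MC = 86 - 48Q + 6Q^2; setting MC = AVC gives 4Q^2 - 24Q = 0, so Q = 6. min AVC = 14.
The firm shuts down for any P below €14.

€14 per unit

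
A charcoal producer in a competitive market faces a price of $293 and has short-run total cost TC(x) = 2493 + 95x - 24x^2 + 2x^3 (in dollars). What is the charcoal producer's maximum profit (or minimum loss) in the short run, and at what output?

AVC = 95 - 24x + 2x^2; min AVC = $23 at x = 6. Since P = $293 ≥ min AVC, the firm produces.
MC = 95 - 48x + 6x^2. Setting P = MC and taking the root on the rising branch gives x* = 11.
TR = 293·11 = 3223. TC = 2493 + 803 = 3296. Profit = 3223 − 3296 = -$73.
By producing, the firm covers all variable cost plus $2420 of fixed cost; shutting down would lose the full $2493.

Profit = -$73 at x = 11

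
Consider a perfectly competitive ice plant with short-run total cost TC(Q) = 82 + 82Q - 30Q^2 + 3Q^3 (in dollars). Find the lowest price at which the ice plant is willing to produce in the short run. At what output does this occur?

The firm shuts down when price falls below the minimum of average variable cost. AVC = VC/Q = 82 - 30Q + 3Q^2.
At the minimum of AVC, MC = AVC. MC = 82 - 60Q + 9Q^2; setting MC = AVC gives 6Q^2 - 30Q = 0, so Q = 5. min AVC = 7.
For P < $7 the firm produces nothing.

$7 per unit, at Q = 5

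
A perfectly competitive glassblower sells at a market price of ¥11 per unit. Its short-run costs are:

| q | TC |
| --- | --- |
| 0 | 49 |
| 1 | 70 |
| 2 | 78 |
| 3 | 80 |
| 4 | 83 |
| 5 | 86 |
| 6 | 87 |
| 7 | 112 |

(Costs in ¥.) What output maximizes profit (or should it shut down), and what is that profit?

Profit at each row (π = 11q − TC): q=0: -49; q=1: -59; q=2: -56; q=3: -47; q=4: -39; q=5: -31; q=6: -21; q=7: -35.
Profit is maximized at q = 6. AVC there is 38/6 = ¥6.33 ≤ P, so producing beats shutting down (which would give -¥49).

q = 6; profit = -¥21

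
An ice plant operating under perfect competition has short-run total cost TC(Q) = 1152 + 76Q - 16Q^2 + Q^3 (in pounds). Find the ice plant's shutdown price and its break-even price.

Shutdown price = min AVC. AVC = 76 - 16Q + Q^2, with vertex at Q = 8 and minimum £12.
ATC = 1152/Q + 76 - 16Q + Q^2. Setting dATC/dQ = −1152/Q^2 − 16 + 2Q = 0 gives Q = 12 (since 2·12^3 − 16·12^2 = 1152).
min ATC = 1152/12 + 76 − 16·12 + 12^2 = £124. That is the break-even price.
For £12 ≤ P < £124 the firm produces at a loss; below £12 it shuts down.

Shutdown price = £12; break-even price = £124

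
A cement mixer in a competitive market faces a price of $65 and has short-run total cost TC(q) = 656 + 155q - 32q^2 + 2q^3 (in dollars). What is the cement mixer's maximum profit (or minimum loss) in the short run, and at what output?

Profit = -$332 at q = 9

AVC = 155 - 32q + 2q^2 has its minimum $27 at q = 8; price $65 clears that bar, so the firm operates.
MC = 155 - 64q + 6q^2. Setting P = MC and taking the root on the rising branch gives q* = 9.
TR = 65·9 = 585. TC = 656 + 261 = 917. Profit = 585 − 917 = -$332.
Shutting down would mean losing the fixed cost of $656, so operating at a loss of $332 is better by $324.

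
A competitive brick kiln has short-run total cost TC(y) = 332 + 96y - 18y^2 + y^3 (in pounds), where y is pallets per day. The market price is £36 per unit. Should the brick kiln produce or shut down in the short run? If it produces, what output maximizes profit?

Produce at y = 10

Strip out fixed cost: VC = 96y - 18y^2 + y^3. Then AVC = 96 - 18y + y^2 and MC = 96 - 36y + 3y^2.
AVC is minimized where dAVC/dy = -18 + 2y = 0, at y = 9; min AVC = 96 - 18·9 + 9^2 = £15.
Because £36 ≥ £15, revenue can cover variable cost; the firm operates.
P = MC gives 60 - 36y + 3y^2 = 0, with roots 2 and 10. Take the larger (rising MC): y* = 10.
Check: AVC at y = 10 is £16 ≤ P, so revenue covers variable cost.
Profit = P·y − TC = 36·10 − 492 = -£132, a loss, but smaller than the £332 fixed cost the firm would lose by shutting down.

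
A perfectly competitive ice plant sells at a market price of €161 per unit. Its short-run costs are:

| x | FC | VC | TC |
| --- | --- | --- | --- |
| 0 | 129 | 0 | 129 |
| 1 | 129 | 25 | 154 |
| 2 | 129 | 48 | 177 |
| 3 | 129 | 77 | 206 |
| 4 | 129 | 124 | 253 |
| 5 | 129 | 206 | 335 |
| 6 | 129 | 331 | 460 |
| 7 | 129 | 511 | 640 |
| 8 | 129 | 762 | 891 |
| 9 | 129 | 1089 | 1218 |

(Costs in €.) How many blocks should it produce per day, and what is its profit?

Compute π = P·x − TC at each output: x=0: -129; x=1: 7; x=2: 145; x=3: 277; x=4: 391; x=5: 470; x=6: 506; x=7: 487; x=8: 397; x=9: 231.
Profit is maximized at x = 6. AVC there is 331/6 = €55.17 ≤ P, so producing beats shutting down (which would give -€129).

x = 6; profit = €506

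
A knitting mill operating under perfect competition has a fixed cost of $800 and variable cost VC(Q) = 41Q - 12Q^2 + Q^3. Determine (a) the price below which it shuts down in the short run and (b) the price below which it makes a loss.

Shutdown price = min AVC. AVC = 41 - 12Q + Q^2, with vertex at Q = 6 and minimum $5.
ATC = 800/Q + 41 - 12Q + Q^2. Setting dATC/dQ = −800/Q^2 − 12 + 2Q = 0 gives Q = 10 (since 2·10^3 − 12·10^2 = 800).
min ATC = 800/10 + 41 − 12·10 + 10^2 = $101. That is the break-even price.
Between these two prices the firm operates at a loss; above $101 it earns a profit.

Shutdown price = $5; break-even price = $101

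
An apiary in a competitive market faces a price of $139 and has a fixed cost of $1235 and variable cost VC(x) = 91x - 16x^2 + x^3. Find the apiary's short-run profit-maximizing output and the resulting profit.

Profit = -$83 at x = 12

AVC = 91 - 16x + x^2; min AVC = $27 at x = 8. Since P = $139 ≥ min AVC, the firm produces.
With MC = 91 - 32x + 3x^2, P = MC on the upward-sloping part at x* = 12.
TR = 139·12 = 1668. TC = 1235 + 516 = 1751. Profit = 1668 − 1751 = -$83.
By producing, the firm covers all variable cost plus $1152 of fixed cost; shutting down would lose the full $1235.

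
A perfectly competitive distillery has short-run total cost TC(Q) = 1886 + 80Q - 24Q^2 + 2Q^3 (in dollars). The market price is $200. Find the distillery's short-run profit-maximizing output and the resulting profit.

AVC = 80 - 24Q + 2Q^2; min AVC = $8 at Q = 6. Since P = $200 ≥ min AVC, the firm produces.
MC = 80 - 48Q + 6Q^2. Setting P = MC and taking the root on the rising branch gives Q* = 10.
TR = 200·10 = 2000. TC = 1886 + 400 = 2286. Profit = 2000 − 2286 = -$286.
By producing, the firm covers all variable cost plus $1600 of fixed cost; shutting down would lose the full $1886.

Profit = -$286 at Q = 10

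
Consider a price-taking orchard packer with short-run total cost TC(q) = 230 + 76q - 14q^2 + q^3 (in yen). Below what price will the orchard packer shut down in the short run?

¥27 per unit

The firm shuts down when price falls below the minimum of average variable cost. AVC = VC/q = 76 - 14q + q^2.
dAVC/dq = -14 + 2q = 0 gives q = 7. min AVC = 76 - 14·7 + 7^2 = 27.
For P < ¥27 the firm produces nothing.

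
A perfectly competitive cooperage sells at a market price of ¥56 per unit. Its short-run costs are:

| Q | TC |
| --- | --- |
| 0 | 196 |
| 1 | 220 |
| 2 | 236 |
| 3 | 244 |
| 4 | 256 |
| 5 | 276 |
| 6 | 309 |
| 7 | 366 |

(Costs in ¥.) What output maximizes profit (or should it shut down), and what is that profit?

Q = 6; profit = ¥27

Compute π = P·Q − TC at each output: Q=0: -196; Q=1: -164; Q=2: -124; Q=3: -76; Q=4: -32; Q=5: 4; Q=6: 27; Q=7: 26.
Profit is maximized at Q = 6. AVC there is 113/6 = ¥18.83 ≤ P, so producing beats shutting down (which would give -¥196).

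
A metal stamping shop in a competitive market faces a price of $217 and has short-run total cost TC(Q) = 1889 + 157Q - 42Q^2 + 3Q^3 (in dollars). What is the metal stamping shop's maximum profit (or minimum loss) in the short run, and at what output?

Profit = -$89 at Q = 10

AVC = 157 - 42Q + 3Q^2 has its minimum $10 at Q = 7; price $217 clears that bar, so the firm operates.
MC = 157 - 84Q + 9Q^2. Setting P = MC and taking the root on the rising branch gives Q* = 10.
TR = 217·10 = 2170. TC = 1889 + 370 = 2259. Profit = 2170 − 2259 = -$89.
Shutting down would mean losing the fixed cost of $1889, so operating at a loss of $89 is better by $1800.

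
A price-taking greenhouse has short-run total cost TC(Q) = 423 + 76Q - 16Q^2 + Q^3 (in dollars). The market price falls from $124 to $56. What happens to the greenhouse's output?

Output falls from 12 to 10

AVC = 76 - 16Q + Q^2, minimized at Q = 8 where min AVC = $12. MC = 76 - 32Q + 3Q^2.
At P = $124 ≥ min AVC, set P = MC on the rising branch: Q = 12.
At P = $56 ≥ min AVC, set P = MC: Q = 10. The firm stays open but cuts output.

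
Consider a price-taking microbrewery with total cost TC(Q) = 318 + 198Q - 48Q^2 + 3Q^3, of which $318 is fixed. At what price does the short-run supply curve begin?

$6 per unit

Short-run supply begins at min AVC. From VC = 198Q - 48Q^2 + 3Q^3, AVC = 198 - 48Q + 3Q^2.
dAVC/dQ = -48 + 6Q = 0 gives Q = 8. min AVC = 198 - 48·8 + 3·8^2 = 6.
The firm shuts down for any P below $6.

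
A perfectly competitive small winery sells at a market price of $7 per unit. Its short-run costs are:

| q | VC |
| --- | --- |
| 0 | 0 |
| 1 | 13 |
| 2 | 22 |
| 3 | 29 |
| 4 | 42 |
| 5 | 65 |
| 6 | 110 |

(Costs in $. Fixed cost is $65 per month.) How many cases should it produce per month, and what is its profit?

Compute π = P·q − TC at each output: q=0: -65; q=1: -71; q=2: -73; q=3: -73; q=4: -79; q=5: -95; q=6: -133.
Profit is highest at q = 0. Equivalently, the lowest AVC in the table is 29/3 ≈ $9.67 at q = 3, and P = $7 falls below it — price never covers variable cost, so the firm shuts down and loses only its fixed cost.

q = 0 (shut down); profit = -$65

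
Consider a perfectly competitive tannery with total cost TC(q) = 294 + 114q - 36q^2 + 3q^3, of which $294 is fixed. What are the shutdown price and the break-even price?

Shutdown price = min AVC. AVC = 114 - 36q + 3q^2, with vertex at q = 6 and minimum $6.
ATC = 294/q + 114 - 36q + 3q^2. Setting dATC/dq = −294/q^2 − 36 + 6q = 0 gives q = 7 (since 6·7^3 − 36·7^2 = 294).
min ATC = 294/7 + 114 − 36·7 + 3·7^2 = $51. That is the break-even price.
Between these two prices the firm operates at a loss; above $51 it earns a profit.

Shutdown price = $6; break-even price = $51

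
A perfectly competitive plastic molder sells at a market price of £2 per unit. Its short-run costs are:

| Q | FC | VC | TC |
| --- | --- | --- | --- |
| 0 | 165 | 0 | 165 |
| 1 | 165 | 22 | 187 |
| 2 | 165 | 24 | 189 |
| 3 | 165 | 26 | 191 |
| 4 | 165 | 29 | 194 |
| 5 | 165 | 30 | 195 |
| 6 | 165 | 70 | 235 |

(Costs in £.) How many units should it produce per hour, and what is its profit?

Q = 0 (shut down); profit = -£165

Tabulate TR − TC: Q=0: -165; Q=1: -185; Q=2: -185; Q=3: -185; Q=4: -186; Q=5: -185; Q=6: -223.
Profit is highest at Q = 0. Equivalently, the lowest AVC in the table is 30/5 ≈ £6 at Q = 5, and P = £2 falls below it — price never covers variable cost, so the firm shuts down and loses only its fixed cost.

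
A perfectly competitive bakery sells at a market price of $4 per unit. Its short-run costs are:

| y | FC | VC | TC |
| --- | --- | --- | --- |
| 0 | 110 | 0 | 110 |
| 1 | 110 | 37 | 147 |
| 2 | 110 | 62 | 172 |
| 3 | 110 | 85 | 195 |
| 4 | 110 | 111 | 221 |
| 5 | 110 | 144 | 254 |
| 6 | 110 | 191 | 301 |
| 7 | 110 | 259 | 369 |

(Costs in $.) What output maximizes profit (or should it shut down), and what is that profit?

Compute π = P·y − TC at each output: y=0: -110; y=1: -143; y=2: -164; y=3: -183; y=4: -205; y=5: -234; y=6: -277; y=7: -341.
Profit is highest at y = 0. Equivalently, the lowest AVC in the table is 111/4 ≈ $27.75 at y = 4, and P = $4 falls below it — price never covers variable cost, so the firm shuts down and loses only its fixed cost.

y = 0 (shut down); profit = -$110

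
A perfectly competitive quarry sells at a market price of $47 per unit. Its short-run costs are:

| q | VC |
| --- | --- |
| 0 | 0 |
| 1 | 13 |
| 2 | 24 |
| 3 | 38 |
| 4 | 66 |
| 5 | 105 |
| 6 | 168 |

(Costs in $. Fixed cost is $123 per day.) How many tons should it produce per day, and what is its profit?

q = 5; profit = $7

Compute π = P·q − TC at each output: q=0: -123; q=1: -89; q=2: -53; q=3: -20; q=4: -1; q=5: 7; q=6: -9.
Profit is maximized at q = 5. AVC there is 105/5 = $21 ≤ P, so producing beats shutting down (which would give -$123).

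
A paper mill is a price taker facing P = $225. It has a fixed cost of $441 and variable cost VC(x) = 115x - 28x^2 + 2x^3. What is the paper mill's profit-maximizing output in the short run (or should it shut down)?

Variable cost is VC = 115x - 28x^2 + 2x^3, so AVC = VC/x = 115 - 28x + 2x^2 and MC = dTC/dx = 115 - 56x + 6x^2.
AVC is minimized where dAVC/dx = -28 + 4x = 0, at x = 7; min AVC = 115 - 28·7 + 2·7^2 = $17.
P = $225 exceeds min AVC = $17, so the firm stays open.
P = MC gives -110 - 56x + 6x^2 = 0, with roots -5/3 and 11. Take the larger (rising MC): x* = 11.
Check: AVC at x = 11 is $49 ≤ P, so revenue covers variable cost.
Profit = P·x − TC = 225·11 − 980 = $1495.

Produce at x = 11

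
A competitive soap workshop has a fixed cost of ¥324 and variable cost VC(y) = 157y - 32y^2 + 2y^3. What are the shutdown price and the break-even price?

AVC = 157 - 32y + 2y^2; minimized at y = 8, giving min AVC = ¥29. That is the shutdown price.
ATC = 324/y + 157 - 32y + 2y^2. Setting dATC/dy = −324/y^2 − 32 + 4y = 0 gives y = 9 (since 4·9^3 − 32·9^2 = 324).
min ATC = 324/9 + 157 − 32·9 + 2·9^2 = ¥67. That is the break-even price.
For ¥29 ≤ P < ¥67 the firm produces at a loss; below ¥29 it shuts down.

Shutdown price = ¥29; break-even price = ¥67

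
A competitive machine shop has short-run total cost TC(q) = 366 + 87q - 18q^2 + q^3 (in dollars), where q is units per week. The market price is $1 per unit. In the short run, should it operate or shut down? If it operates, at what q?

Strip out fixed cost: VC = 87q - 18q^2 + q^3. Then AVC = 87 - 18q + q^2 and MC = 87 - 36q + 3q^2.
AVC hits its minimum where MC = AVC, at q = 9, giving min AVC = 87 - 18·9 + 9^2 = $6.
P = $1 lies below min AVC = $6; no output level covers variable cost.
The firm minimizes its loss by shutting down and losing only its fixed cost of $366.

Shut down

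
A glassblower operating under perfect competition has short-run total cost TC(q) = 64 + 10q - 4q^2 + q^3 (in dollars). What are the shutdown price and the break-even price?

Shutdown price = min AVC. AVC = 10 - 4q + q^2, with vertex at q = 2 and minimum $6.
ATC = 64/q + 10 - 4q + q^2. Setting dATC/dq = −64/q^2 − 4 + 2q = 0 gives q = 4 (since 2·4^3 − 4·4^2 = 64).
min ATC = 64/4 + 10 − 4·4 + 4^2 = $26. That is the break-even price.
For $6 ≤ P < $26 the firm produces at a loss; below $6 it shuts down.

Shutdown price = $6; break-even price = $26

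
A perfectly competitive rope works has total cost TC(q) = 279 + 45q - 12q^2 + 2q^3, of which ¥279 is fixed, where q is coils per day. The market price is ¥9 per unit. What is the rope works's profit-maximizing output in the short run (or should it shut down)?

From TC, MC = TC'(q) = 45 - 24q + 6q^2 and AVC = VC/q = 45 - 12q + 2q^2.
AVC hits its minimum where MC = AVC, at q = 3, giving min AVC = 45 - 12·3 + 2·3^2 = ¥27.
Since P = ¥9 < min AVC = ¥27, price fails to cover variable cost at any output.
Best response: produce nothing and absorb the ¥279 fixed cost.

Shut down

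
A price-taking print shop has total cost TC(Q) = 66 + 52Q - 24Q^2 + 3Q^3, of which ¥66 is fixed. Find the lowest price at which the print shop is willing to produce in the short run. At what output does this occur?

Short-run supply begins at min AVC. From VC = 52Q - 24Q^2 + 3Q^3, AVC = 52 - 24Q + 3Q^2.
At the minimum of AVC, MC = AVC. MC = 52 - 48Q + 9Q^2; setting MC = AVC gives 6Q^2 - 24Q = 0, so Q = 4. min AVC = 4.
So the shutdown price is ¥4.

¥4 per unit, at Q = 4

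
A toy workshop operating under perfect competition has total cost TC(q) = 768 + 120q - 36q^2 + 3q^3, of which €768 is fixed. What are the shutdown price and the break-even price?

Shutdown price = €12; break-even price = €120

AVC = 120 - 36q + 3q^2; minimized at q = 6, giving min AVC = €12. That is the shutdown price.
ATC = 768/q + 120 - 36q + 3q^2. Setting dATC/dq = −768/q^2 − 36 + 6q = 0 gives q = 8 (since 6·8^3 − 36·8^2 = 768).
min ATC = 768/8 + 120 − 36·8 + 3·8^2 = €120. That is the break-even price.
For €12 ≤ P < €120 the firm produces at a loss; below €12 it shuts down.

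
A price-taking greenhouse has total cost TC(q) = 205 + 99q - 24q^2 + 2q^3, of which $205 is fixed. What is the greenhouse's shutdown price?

Short-run supply begins at min AVC. From VC = 99q - 24q^2 + 2q^3, AVC = 99 - 24q + 2q^2.
At the minimum of AVC, MC = AVC. MC = 99 - 48q + 6q^2; setting MC = AVC gives 4q^2 - 24q = 0, so q = 6. min AVC = 27.
For P < $27 the firm produces nothing.

$27 per unit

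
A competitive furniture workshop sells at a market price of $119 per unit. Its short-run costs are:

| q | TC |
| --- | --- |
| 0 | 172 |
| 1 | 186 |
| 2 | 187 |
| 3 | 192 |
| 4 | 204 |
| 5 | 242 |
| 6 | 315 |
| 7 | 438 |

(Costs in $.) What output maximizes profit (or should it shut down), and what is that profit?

q = 6; profit = $399

Compute π = P·q − TC at each output: q=0: -172; q=1: -67; q=2: 51; q=3: 165; q=4: 272; q=5: 353; q=6: 399; q=7: 395.
Profit is maximized at q = 6. AVC there is 143/6 = $23.83 ≤ P, so producing beats shutting down (which would give -$172).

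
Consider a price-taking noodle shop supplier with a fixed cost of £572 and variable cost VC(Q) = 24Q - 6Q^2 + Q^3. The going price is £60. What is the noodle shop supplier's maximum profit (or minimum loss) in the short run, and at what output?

Profit = -£356 at Q = 6

AVC = 24 - 6Q + Q^2; min AVC = £15 at Q = 3. Since P = £60 ≥ min AVC, the firm produces.
With MC = 24 - 12Q + 3Q^2, P = MC on the upward-sloping part at Q* = 6.
TR = 60·6 = 360. TC = 572 + 144 = 716. Profit = 360 − 716 = -£356.
That loss of £356 beats the £572 the firm would lose by shutting down; producing recovers £216 of fixed cost.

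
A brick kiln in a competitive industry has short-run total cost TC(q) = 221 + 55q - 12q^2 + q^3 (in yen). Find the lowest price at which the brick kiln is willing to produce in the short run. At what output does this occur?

Short-run supply begins at min AVC. From VC = 55q - 12q^2 + q^3, AVC = 55 - 12q + q^2.
At the minimum of AVC, MC = AVC. MC = 55 - 24q + 3q^2; setting MC = AVC gives 2q^2 - 12q = 0, so q = 6. min AVC = 19.
So the shutdown price is ¥19.

¥19 per unit, at q = 6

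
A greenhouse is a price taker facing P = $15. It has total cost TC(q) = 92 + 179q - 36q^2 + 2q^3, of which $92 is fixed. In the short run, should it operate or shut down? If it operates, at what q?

Shut down

From TC, MC = TC'(q) = 179 - 72q + 6q^2 and AVC = VC/q = 179 - 36q + 2q^2.
The AVC parabola has its vertex at q = 36/4 = 9, where AVC = 179 - 36·9 + 2·9^2 = $17.
P = $15 lies below min AVC = $17; no output level covers variable cost.
The firm minimizes its loss by shutting down and losing only its fixed cost of $92.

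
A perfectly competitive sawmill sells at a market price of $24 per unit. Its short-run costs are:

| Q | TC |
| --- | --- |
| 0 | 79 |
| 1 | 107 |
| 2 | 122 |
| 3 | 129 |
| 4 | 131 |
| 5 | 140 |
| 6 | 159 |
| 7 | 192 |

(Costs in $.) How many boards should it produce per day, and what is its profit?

Q = 6; profit = -$15

Compute π = P·Q − TC at each output: Q=0: -79; Q=1: -83; Q=2: -74; Q=3: -57; Q=4: -35; Q=5: -20; Q=6: -15; Q=7: -24.
Profit is maximized at Q = 6. AVC there is 80/6 = $13.33 ≤ P, so producing beats shutting down (which would give -$79).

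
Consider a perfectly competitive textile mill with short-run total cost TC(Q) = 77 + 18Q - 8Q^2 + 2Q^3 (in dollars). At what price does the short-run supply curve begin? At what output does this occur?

$10 per unit, at Q = 2

Short-run supply begins at min AVC. From VC = 18Q - 8Q^2 + 2Q^3, AVC = 18 - 8Q + 2Q^2.
dAVC/dQ = -8 + 4Q = 0 gives Q = 2. min AVC = 18 - 8·2 + 2·2^2 = 10.
The firm shuts down for any P below $10.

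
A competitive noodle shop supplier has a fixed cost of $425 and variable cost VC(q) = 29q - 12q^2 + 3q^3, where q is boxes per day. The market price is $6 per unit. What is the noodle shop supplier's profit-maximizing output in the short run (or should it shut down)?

Strip out fixed cost: VC = 29q - 12q^2 + 3q^3. Then AVC = 29 - 12q + 3q^2 and MC = 29 - 24q + 9q^2.
The AVC parabola has its vertex at q = 12/6 = 2, where AVC = 29 - 12·2 + 3·2^2 = $17.
Since P = $6 < min AVC = $17, price fails to cover variable cost at any output.
The firm minimizes its loss by shutting down and losing only its fixed cost of $425.

Shut down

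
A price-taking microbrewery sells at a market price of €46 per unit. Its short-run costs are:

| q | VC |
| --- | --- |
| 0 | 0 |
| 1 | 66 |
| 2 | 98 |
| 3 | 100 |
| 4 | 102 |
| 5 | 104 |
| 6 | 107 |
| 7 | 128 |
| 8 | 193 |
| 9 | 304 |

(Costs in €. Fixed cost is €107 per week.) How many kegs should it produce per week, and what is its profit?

Profit at each row (π = 46q − TC): q=0: -107; q=1: -127; q=2: -113; q=3: -69; q=4: -25; q=5: 19; q=6: 62; q=7: 87; q=8: 68; q=9: 3.
Profit is maximized at q = 7. AVC there is 128/7 = €18.29 ≤ P, so producing beats shutting down (which would give -€107).

q = 7; profit = €87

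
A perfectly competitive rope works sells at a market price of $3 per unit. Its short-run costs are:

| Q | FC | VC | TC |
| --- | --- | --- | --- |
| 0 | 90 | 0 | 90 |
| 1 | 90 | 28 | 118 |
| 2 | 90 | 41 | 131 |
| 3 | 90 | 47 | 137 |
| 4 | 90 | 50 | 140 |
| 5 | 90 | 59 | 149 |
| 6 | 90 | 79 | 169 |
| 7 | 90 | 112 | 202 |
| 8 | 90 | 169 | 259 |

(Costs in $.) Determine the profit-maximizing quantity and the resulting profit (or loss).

Q = 0 (shut down); profit = -$90

Tabulate TR − TC: Q=0: -90; Q=1: -115; Q=2: -125; Q=3: -128; Q=4: -128; Q=5: -134; Q=6: -151; Q=7: -181; Q=8: -235.
Profit is highest at Q = 0. Equivalently, the lowest AVC in the table is 59/5 ≈ $11.80 at Q = 5, and P = $3 falls below it — price never covers variable cost, so the firm shuts down and loses only its fixed cost.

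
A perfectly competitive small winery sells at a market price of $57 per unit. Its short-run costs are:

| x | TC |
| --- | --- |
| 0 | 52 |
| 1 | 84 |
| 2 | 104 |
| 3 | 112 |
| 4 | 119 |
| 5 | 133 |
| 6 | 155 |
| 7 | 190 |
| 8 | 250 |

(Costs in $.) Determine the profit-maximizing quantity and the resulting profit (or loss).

x = 7; profit = $209

Compute π = P·x − TC at each output: x=0: -52; x=1: -27; x=2: 10; x=3: 59; x=4: 109; x=5: 152; x=6: 187; x=7: 209; x=8: 206.
Profit is maximized at x = 7. AVC there is 138/7 = $19.71 ≤ P, so producing beats shutting down (which would give -$52).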